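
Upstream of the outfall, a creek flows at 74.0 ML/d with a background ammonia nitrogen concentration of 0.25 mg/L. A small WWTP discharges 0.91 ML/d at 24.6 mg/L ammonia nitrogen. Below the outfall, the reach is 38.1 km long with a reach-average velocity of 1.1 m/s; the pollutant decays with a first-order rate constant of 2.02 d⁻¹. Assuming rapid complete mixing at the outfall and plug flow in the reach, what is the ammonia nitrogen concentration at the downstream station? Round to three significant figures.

After mixing, C = (74.00·0.2500 + 0.9100·24.60) / 74.91 = 40.89/74.91 = 0.5458 mg/L.
Travel time t = 38.1·1000 / 1.1 = 34640 s = 9.621 h.
After decay, C = 0.5458 × e^(−kt) = 0.5458 × 0.4450 = 0.2429 mg/L.

0.243 mg/L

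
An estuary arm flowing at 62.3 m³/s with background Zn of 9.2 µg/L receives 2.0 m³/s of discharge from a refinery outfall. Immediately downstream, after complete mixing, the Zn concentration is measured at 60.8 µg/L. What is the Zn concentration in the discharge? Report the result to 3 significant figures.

1670 µg/L

Mass balance: 62.30·9.200 + 2.000·Cₑ = 64.30·60.80
→ Cₑ = (64.30·60.80 − 62.30·9.200) / 2.000 = 1668 µg/L.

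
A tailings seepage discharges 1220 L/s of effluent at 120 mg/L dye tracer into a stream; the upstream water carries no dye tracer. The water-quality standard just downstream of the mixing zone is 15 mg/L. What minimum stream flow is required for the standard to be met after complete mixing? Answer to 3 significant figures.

Set C_mix = 15: (Q·0 + 1220·120.0) / (Q + 1220) = 15
→ Q = 1220·(120.0 − 15)/(15 − 0) = 8540 L/s.

8540 L/s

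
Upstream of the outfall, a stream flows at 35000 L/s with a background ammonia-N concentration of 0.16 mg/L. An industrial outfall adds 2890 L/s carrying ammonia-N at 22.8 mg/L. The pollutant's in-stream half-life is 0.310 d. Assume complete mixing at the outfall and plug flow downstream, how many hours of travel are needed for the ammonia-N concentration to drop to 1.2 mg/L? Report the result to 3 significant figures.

4.86 h

After mixing, C = (35000·0.1600 + 2890·22.80) / 37890 = 71490/37890 = 1.887 mg/L.
Half-life 0.310 d → k = ln 2 / 0.310 = 2.236 d⁻¹.
1.887·exp(−k·t) = 1.2 → t = ln(1.887/1.2)/k = 17490 s = 4.858 h.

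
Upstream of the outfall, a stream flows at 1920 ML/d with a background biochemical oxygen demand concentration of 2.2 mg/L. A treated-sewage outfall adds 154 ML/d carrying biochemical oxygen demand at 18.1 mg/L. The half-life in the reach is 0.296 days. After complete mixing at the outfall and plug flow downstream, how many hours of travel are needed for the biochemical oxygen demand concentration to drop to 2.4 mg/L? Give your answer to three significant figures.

3.51 h

Flow-weighted average: C = (1920·2.200 + 154.0·18.10) / 2074 = 7011/2074 = 3.381 mg/L.
Half-life 0.296 d → k = ln 2 / 0.296 = 2.342 d⁻¹.
3.381·exp(−k·t) = 2.4 → t = ln(3.381/2.4)/k = 12640 s = 3.511 h.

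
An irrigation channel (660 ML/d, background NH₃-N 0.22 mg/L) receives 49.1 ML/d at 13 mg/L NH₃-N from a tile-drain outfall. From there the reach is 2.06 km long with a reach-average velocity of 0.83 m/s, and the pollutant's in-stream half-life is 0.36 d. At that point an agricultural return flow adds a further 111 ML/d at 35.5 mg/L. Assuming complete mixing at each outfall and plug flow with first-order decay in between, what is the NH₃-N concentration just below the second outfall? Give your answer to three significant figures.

Flow-weighted average: C = (660.0·0.2200 + 49.10·13.00) / 709.1 = 783.5/709.1 = 1.105 mg/L; combined flow 709.1 ML/d.
Travel time t = 2.06·1000 / 0.83 = 2482 s = 0.6894 h.
Half-life 0.36 d → k = ln 2 / 0.36 = 1.925 d⁻¹.
First-order decay: C = 1.105·exp(−k·t) = 1.105·0.9462 = 1.045 mg/L.
Second outfall: C = (709.1·1.045 + 111.0·35.50)/820.1 = 5.709 mg/L.

5.71 mg/L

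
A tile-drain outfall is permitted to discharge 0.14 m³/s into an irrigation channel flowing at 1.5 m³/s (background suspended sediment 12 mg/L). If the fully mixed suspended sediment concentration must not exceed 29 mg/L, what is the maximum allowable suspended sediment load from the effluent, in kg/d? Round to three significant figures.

Mass balance at the limit: 1.500·12.00 + 0.1400·Cₑ = 1.640·29 → Cₑ = 211.1 mg/L.
Load = 0.1400 m³/s × 211.1 g/m³ × 86 400 s/d = 2554 kg/d.

2550 kg/d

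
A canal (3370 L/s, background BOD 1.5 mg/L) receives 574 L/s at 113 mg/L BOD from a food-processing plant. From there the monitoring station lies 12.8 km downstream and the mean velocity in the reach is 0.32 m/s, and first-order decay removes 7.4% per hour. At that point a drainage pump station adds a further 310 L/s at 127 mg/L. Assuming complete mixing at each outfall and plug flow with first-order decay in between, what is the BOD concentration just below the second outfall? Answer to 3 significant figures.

Conservation of mass: C = (3370·1.500 + 574.0·113.0) / 3944 = 69920/3944 = 17.73 mg/L; combined flow 3944 L/s.
Travel time t = 12.8·1000 / 0.32 = 40000 s = 11.11 h.
7.4%/h lost → k = −ln(1 − 0.074) = 0.07688 h⁻¹.
First-order decay: C = 17.73·exp(−k·t) = 17.73·0.4256 = 7.545 mg/L.
Second outfall: C = (3944·7.545 + 310.0·127.0)/4254 = 16.25 mg/L.

16.2 mg/L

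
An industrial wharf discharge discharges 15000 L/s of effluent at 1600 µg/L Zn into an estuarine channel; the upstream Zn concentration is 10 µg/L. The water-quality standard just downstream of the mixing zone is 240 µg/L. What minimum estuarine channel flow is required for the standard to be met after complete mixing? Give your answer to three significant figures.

Set C_mix = 240: (Q·10.00 + 15000·1600) / (Q + 15000) = 240
→ Q = 15000·(1600 − 240)/(240 − 10.00) = 88700 L/s.

88700 L/s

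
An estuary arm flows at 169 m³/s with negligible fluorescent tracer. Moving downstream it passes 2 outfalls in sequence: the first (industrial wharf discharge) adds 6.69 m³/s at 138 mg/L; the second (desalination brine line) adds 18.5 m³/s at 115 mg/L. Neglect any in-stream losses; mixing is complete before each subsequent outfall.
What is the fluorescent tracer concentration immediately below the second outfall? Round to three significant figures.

15.7 mg/L

Below outfall 1: Q → 175.7 m³/s, C = (169.0·0 + 6.690·138.0)/175.7 = 5.255 mg/L.
Below outfall 2: Q → 194.2 m³/s, C = (175.7·5.255 + 18.50·115.0)/194.2 = 15.71 mg/L.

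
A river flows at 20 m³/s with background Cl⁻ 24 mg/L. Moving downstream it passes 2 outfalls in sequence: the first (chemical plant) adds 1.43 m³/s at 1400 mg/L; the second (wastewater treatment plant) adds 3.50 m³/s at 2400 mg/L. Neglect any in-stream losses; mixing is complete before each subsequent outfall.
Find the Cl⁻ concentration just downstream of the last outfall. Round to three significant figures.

437 mg/L

After outfall 1: Q = 20.00 + 1.430 = 21.43 m³/s; C = (20.00·24.00 + 1.430·1400)/21.43 = 115.8 mg/L.
After outfall 2: Q = 21.43 + 3.500 = 24.93 m³/s; C = (21.43·115.8 + 3.500·2400)/24.93 = 436.5 mg/L.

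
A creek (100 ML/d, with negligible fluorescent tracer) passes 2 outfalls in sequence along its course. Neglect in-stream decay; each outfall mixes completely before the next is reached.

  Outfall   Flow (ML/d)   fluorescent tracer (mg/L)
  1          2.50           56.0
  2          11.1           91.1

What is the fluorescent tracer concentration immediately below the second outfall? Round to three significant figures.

After outfall 1: Q = 100.0 + 2.500 = 102.5 ML/d; C = (100.0·0 + 2.500·56.00)/102.5 = 1.366 mg/L.
After outfall 2: Q = 102.5 + 11.10 = 113.6 ML/d; C = (102.5·1.366 + 11.10·91.10)/113.6 = 10.13 mg/L.

10.1 mg/L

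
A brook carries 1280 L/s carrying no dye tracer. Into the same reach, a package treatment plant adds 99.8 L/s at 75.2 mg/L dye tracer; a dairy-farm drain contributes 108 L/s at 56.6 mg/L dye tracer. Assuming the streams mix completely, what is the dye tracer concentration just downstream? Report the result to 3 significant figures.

9.15 mg/L

Flow-weighted average: C = (1280·0 + 99.80·75.20 + 108.0·56.60) / 1488 = 13620/1488 = 9.153 mg/L.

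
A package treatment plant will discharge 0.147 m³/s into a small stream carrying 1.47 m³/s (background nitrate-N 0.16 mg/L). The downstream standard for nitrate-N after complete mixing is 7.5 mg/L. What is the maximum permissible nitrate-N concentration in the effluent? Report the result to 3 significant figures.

80.9 mg/L

At the limit, (Qr·Cr + Qe·Cₑ)/(Qr + Qe) = 7.5:
Cₑ = (1.617·7.5 − 1.470·0.1600) / 0.1470 = 80.90 mg/L.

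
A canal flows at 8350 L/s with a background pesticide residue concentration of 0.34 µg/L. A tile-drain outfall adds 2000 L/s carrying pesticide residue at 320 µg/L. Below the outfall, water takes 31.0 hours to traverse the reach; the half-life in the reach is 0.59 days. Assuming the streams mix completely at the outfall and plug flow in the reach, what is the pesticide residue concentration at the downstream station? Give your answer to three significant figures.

After mixing, C = (8350·0.3400 + 2000·320.0) / 10350 = 642800/10350 = 62.11 µg/L.
Half-life 0.59 d → k = ln 2 / 0.59 = 1.175 d⁻¹.
After decay, C = 62.11 × e^(−kt) = 62.11 × 0.2193 = 13.62 µg/L.

13.6 µg/L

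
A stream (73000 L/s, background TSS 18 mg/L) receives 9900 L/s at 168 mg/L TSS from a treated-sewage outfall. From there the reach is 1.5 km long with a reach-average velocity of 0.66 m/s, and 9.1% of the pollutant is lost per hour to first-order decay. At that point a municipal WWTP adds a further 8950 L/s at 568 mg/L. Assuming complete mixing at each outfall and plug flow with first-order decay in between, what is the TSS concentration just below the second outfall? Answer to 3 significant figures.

85.9 mg/L

Mixed concentration C = ΣQC/ΣQ = (73000·18.00 + 9900·168.0) / 82900 = 2977000/82900 = 35.91 mg/L; combined flow 82900 L/s.
Travel time t = 1.5·1000 / 0.66 = 2273 s = 0.6313 h.
9.1%/h lost → k = −ln(1 − 0.091) = 0.09541 h⁻¹.
After decay, C = 35.91 × e^(−kt) = 35.91 × 0.9415 = 33.81 mg/L.
Second outfall: C = (82900·33.81 + 8950·568.0)/91850 = 85.87 mg/L.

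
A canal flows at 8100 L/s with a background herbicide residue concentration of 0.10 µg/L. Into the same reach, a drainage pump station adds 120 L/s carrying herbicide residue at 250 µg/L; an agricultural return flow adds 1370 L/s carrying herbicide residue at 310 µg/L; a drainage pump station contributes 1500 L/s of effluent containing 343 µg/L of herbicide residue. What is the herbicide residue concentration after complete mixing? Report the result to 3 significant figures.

87.5 µg/L

Mass balance: C = (8100·0.1000 + 120.0·250.0 + 1370·310.0 + 1500·343.0) / 11090 = 970000/11090 = 87.47 µg/L.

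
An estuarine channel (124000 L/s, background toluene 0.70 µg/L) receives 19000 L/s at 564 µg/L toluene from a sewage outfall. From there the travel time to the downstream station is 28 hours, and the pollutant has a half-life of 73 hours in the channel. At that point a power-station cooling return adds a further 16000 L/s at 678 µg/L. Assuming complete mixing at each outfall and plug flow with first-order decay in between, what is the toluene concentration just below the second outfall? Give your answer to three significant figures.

120 µg/L

Flow-weighted average: C = (124000·0.7000 + 19000·564.0) / 143000 = 10800000/143000 = 75.54 µg/L; combined flow 143000 L/s.
Half-life 73 h → k = ln 2 / 73 = 0.009495 h⁻¹ = 0.2279 d⁻¹.
First-order decay: C = 75.54·exp(−k·t) = 75.54·0.7665 = 57.91 µg/L.
Second outfall: C = (143000·57.91 + 16000·678.0)/159000 = 120.3 µg/L.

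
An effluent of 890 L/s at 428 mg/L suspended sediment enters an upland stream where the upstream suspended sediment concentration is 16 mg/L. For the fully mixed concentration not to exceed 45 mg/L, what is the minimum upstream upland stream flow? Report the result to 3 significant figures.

Set C_mix = 45: (Q·16.00 + 890.0·428.0) / (Q + 890.0) = 45
→ Q = 890.0·(428.0 − 45)/(45 − 16.00) = 11750 L/s.

11800 L/s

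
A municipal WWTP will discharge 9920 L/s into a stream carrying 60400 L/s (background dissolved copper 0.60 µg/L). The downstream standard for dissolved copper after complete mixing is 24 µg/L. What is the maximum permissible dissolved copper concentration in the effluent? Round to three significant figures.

166 µg/L

At the limit, (Qr·Cr + Qe·Cₑ)/(Qr + Qe) = 24:
Cₑ = (70320·24 − 60400·0.6000) / 9920 = 166.5 µg/L.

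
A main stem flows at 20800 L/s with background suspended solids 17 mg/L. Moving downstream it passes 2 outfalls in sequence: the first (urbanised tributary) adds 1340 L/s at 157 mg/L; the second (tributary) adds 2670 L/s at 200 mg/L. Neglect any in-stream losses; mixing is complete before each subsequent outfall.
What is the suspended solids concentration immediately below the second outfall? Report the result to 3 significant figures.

44.3 mg/L

After outfall 1: Q = 20800 + 1340 = 22140 L/s; C = (20800·17.00 + 1340·157.0)/22140 = 25.47 mg/L.
After outfall 2: Q = 22140 + 2670 = 24810 L/s; C = (22140·25.47 + 2670·200.0)/24810 = 44.26 mg/L.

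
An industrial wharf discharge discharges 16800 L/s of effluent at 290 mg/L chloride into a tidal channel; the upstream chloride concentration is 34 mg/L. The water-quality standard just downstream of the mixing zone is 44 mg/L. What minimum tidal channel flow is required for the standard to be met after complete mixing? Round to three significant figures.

413000 L/s

Set C_mix = 44: (Q·34.00 + 16800·290.0) / (Q + 16800) = 44
→ Q = 16800·(290.0 − 44)/(44 − 34.00) = 413300 L/s.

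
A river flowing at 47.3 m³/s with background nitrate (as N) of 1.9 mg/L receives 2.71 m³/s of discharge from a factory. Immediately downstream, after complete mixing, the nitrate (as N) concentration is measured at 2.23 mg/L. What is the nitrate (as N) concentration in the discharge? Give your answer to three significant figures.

7.99 mg/L

Mass balance: 47.30·1.900 + 2.710·Cₑ = 50.01·2.230
→ Cₑ = (50.01·2.230 − 47.30·1.900) / 2.710 = 7.990 mg/L.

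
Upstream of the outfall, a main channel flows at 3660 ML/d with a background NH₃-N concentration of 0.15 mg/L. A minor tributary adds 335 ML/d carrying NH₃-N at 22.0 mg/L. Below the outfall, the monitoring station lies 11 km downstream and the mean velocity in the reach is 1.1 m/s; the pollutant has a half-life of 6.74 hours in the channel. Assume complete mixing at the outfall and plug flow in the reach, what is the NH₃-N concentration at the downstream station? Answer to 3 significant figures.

Conservation of mass: C = (3660·0.1500 + 335.0·22.00) / 3995 = 7919/3995 = 1.982 mg/L.
Travel time t = 11·1000 / 1.1 = 10000 s = 2.778 h.
Half-life 6.74 h → k = ln 2 / 6.74 = 0.1028 h⁻¹ = 2.468 d⁻¹.
Applying C = C₀e^(−kt): 1.982 × 0.7515 = 1.490 mg/L.

1.49 mg/L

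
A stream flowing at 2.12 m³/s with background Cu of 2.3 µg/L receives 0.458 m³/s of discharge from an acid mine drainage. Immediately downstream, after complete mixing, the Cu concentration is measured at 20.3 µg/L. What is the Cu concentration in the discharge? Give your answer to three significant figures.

104 µg/L

Mass balance: 2.120·2.300 + 0.4580·Cₑ = 2.578·20.30
→ Cₑ = (2.578·20.30 − 2.120·2.300) / 0.4580 = 103.6 µg/L.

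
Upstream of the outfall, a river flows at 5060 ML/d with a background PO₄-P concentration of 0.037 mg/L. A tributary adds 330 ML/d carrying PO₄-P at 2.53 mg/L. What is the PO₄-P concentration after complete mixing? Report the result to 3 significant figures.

0.190 mg/L

Flow-weighted average: C = (5060·0.03700 + 330.0·2.530) / 5390 = 1022/5390 = 0.1896 mg/L.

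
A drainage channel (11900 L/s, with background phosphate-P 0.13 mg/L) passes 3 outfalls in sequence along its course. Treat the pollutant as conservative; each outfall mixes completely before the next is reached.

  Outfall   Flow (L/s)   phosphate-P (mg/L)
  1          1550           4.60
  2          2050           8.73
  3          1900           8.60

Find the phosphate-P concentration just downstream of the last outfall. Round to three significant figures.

Below outfall 1: Q → 13450 L/s, C = (11900·0.1300 + 1550·4.600)/13450 = 0.6451 mg/L.
Below outfall 2: Q → 15500 L/s, C = (13450·0.6451 + 2050·8.730)/15500 = 1.714 mg/L.
Below outfall 3: Q → 17400 L/s, C = (15500·1.714 + 1900·8.600)/17400 = 2.466 mg/L.

2.47 mg/L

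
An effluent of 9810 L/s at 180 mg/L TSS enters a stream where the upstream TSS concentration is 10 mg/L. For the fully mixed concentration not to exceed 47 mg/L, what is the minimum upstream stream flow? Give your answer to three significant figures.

Set C_mix = 47: (Q·10.00 + 9810·180.0) / (Q + 9810) = 47
→ Q = 9810·(180.0 − 47)/(47 − 10.00) = 35260 L/s.

35300 L/s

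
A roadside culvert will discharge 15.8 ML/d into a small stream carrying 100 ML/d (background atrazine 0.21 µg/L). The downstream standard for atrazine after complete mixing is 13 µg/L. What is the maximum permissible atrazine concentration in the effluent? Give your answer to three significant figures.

At the limit, (Qr·Cr + Qe·Cₑ)/(Qr + Qe) = 13:
Cₑ = (115.8·13 − 100.0·0.2100) / 15.80 = 93.95 µg/L.

93.9 µg/L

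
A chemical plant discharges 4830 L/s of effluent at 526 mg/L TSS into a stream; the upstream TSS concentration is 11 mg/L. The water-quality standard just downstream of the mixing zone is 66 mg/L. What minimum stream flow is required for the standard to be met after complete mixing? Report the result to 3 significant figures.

Set C_mix = 66: (Q·11.00 + 4830·526.0) / (Q + 4830) = 66
→ Q = 4830·(526.0 − 66)/(66 − 11.00) = 40400 L/s.

40400 L/s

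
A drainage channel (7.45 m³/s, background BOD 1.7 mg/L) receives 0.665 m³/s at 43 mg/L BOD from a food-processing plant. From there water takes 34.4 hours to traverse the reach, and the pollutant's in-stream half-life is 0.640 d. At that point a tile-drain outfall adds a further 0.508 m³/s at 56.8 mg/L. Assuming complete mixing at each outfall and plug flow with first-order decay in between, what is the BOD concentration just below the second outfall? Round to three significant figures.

Conservation of mass: C = (7.450·1.700 + 0.6650·43.00) / 8.115 = 41.26/8.115 = 5.084 mg/L; combined flow 8.115 m³/s.
Half-life 0.640 d → k = ln 2 / 0.640 = 1.083 d⁻¹.
Decay over the reach: 5.084·exp(−kt) = 5.084·0.2117 = 1.077 mg/L.
At the second outfall, C = (8.115·1.077 + 0.5080·56.80) / (8.115 + 0.5080) = 4.359 mg/L.

4.36 mg/L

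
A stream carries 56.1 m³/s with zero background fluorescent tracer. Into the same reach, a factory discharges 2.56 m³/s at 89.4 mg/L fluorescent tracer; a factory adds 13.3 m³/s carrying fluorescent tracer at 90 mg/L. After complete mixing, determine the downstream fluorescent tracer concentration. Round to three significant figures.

19.8 mg/L

After mixing, C = (56.10·0 + 2.560·89.40 + 13.30·90.00) / 71.96 = 1426/71.96 = 19.81 mg/L.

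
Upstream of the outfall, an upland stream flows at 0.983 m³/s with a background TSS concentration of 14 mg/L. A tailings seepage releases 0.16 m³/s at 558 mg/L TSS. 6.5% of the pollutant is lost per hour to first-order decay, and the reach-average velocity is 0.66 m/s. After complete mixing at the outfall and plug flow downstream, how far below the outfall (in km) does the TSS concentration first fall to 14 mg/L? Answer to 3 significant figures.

65.8 km

Conservation of mass: C = (0.9830·14.00 + 0.1600·558.0) / 1.143 = 103.0/1.143 = 90.15 mg/L.
6.5%/h lost → k = −ln(1 − 0.065) = 0.06721 h⁻¹.
Set 90.15·exp(−k·t) = 14 → t = ln(90.15/14)/k = 99760 s = 27.71 h.
Distance = v·t = 0.66·99760 = 65840 m = 65.84 km.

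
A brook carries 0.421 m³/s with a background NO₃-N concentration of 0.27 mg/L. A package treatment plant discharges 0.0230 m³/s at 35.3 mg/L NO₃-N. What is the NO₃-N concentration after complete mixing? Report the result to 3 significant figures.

After mixing, C = (0.4210·0.2700 + 0.02300·35.30) / 0.4440 = 0.9256/0.4440 = 2.085 mg/L.

2.08 mg/L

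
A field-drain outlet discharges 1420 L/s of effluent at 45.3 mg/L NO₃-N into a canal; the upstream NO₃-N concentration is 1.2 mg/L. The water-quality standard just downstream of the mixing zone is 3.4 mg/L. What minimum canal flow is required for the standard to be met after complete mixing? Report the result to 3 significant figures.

27000 L/s

Set C_mix = 3.4: (Q·1.200 + 1420·45.30) / (Q + 1420) = 3.4
→ Q = 1420·(45.30 − 3.4)/(3.4 − 1.200) = 27040 L/s.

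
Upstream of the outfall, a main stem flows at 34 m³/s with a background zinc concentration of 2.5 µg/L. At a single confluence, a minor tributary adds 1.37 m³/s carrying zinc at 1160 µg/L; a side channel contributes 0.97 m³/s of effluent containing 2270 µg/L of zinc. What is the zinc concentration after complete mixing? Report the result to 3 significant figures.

Conservation of mass: C = (34.00·2.500 + 1.370·1160 + 0.9700·2270) / 36.34 = 3876/36.34 = 106.7 µg/L.

107 µg/L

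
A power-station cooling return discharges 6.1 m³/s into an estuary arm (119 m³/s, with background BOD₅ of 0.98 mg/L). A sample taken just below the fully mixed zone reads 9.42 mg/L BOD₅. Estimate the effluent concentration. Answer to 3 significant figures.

174 mg/L

Mass balance: 119.0·0.9800 + 6.100·Cₑ = 125.1·9.420
→ Cₑ = (125.1·9.420 − 119.0·0.9800) / 6.100 = 174.1 mg/L.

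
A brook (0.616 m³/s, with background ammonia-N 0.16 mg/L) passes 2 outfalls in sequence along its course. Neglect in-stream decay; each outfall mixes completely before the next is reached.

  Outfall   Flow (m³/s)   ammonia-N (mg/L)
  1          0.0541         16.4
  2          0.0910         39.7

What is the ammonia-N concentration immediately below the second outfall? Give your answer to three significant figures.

Outfall 1: combined Q = 0.6701 m³/s; C = (0.6160·0.1600 + 0.05410·16.40)/0.6701 = 1.471 mg/L.
Outfall 2: combined Q = 0.7611 m³/s; C = (0.6701·1.471 + 0.09100·39.70)/0.7611 = 6.042 mg/L.

6.04 mg/L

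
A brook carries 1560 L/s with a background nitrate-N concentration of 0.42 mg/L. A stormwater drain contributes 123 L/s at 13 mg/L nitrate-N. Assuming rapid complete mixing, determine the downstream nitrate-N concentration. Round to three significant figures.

Flow-weighted average: C = (1560·0.4200 + 123.0·13.00) / 1683 = 2254/1683 = 1.339 mg/L.

1.34 mg/L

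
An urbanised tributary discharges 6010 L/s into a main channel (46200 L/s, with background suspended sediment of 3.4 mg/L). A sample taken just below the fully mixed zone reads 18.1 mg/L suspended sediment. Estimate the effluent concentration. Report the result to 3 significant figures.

Mass balance: 46200·3.400 + 6010·Cₑ = 52210·18.10
→ Cₑ = (52210·18.10 − 46200·3.400) / 6010 = 131.1 mg/L.

131 mg/L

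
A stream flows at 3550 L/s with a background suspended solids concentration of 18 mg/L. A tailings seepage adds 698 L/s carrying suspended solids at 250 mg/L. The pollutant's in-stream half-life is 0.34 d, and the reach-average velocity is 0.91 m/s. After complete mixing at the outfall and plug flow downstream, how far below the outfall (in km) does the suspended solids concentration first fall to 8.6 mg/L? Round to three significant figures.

Conservation of mass: C = (3550·18.00 + 698.0·250.0) / 4248 = 238400/4248 = 56.12 mg/L.
Half-life 0.34 d → k = ln 2 / 0.34 = 2.039 d⁻¹.
Set 56.12·exp(−k·t) = 8.6 → t = ln(56.12/8.6)/k = 79490 s = 22.08 h.
Distance = v·t = 0.91·79490 = 72340 m = 72.34 km.

72.3 km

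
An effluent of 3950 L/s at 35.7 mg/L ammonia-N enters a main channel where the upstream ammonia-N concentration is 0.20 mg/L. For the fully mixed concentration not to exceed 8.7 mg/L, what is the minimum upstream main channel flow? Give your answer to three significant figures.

Set C_mix = 8.7: (Q·0.2000 + 3950·35.70) / (Q + 3950) = 8.7
→ Q = 3950·(35.70 − 8.7)/(8.7 − 0.2000) = 12550 L/s.

12500 L/s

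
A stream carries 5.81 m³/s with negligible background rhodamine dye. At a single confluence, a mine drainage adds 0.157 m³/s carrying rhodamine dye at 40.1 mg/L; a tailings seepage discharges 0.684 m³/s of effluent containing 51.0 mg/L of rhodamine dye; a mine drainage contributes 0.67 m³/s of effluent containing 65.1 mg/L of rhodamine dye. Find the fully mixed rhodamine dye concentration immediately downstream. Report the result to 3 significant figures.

After mixing, C = (5.810·0 + 0.1570·40.10 + 0.6840·51.00 + 0.6700·65.10) / 7.321 = 84.80/7.321 = 11.58 mg/L.

11.6 mg/L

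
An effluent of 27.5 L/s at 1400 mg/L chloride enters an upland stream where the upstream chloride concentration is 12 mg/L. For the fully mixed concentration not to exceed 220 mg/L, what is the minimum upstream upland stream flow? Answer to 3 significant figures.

Set C_mix = 220: (Q·12.00 + 27.50·1400) / (Q + 27.50) = 220
→ Q = 27.50·(1400 − 220)/(220 − 12.00) = 156.0 L/s.

156 L/s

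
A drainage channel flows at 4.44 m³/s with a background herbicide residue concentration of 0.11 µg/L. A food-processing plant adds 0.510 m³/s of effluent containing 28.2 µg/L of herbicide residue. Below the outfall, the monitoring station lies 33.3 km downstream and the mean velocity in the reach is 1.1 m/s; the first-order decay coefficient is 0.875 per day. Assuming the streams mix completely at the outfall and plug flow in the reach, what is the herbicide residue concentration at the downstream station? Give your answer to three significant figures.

Mixed concentration C = ΣQC/ΣQ = (4.440·0.1100 + 0.5100·28.20) / 4.950 = 14.87/4.950 = 3.004 µg/L.
Travel time t = 33.3·1000 / 1.1 = 30270 s = 8.409 h.
Decay over the reach: 3.004·exp(−kt) = 3.004·0.7360 = 2.211 µg/L.

2.21 µg/L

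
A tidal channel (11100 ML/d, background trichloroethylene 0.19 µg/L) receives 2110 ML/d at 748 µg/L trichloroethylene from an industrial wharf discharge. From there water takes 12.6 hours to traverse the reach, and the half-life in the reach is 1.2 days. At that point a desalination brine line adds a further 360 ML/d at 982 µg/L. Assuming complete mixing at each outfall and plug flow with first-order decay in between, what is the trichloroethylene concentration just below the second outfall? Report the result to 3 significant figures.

112 µg/L

After mixing, C = (11100·0.1900 + 2110·748.0) / 13210 = 1580000/13210 = 119.6 µg/L; combined flow 13210 ML/d.
Half-life 1.2 d → k = ln 2 / 1.2 = 0.5776 d⁻¹.
Decay over the reach: 119.6·exp(−kt) = 119.6·0.7384 = 88.34 µg/L.
Second outfall: C = (13210·88.34 + 360.0·982.0)/13570 = 112.0 µg/L.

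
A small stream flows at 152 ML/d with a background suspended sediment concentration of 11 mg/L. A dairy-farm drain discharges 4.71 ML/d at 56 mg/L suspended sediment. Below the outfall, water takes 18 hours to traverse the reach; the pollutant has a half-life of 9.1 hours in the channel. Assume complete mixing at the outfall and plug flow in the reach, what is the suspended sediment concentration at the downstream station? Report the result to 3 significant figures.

Flow-weighted average: C = (152.0·11.00 + 4.710·56.00) / 156.7 = 1936/156.7 = 12.35 mg/L.
Half-life 9.1 h → k = ln 2 / 9.1 = 0.07617 h⁻¹ = 1.828 d⁻¹.
After decay, C = 12.35 × e^(−kt) = 12.35 × 0.2538 = 3.136 mg/L.

3.14 mg/L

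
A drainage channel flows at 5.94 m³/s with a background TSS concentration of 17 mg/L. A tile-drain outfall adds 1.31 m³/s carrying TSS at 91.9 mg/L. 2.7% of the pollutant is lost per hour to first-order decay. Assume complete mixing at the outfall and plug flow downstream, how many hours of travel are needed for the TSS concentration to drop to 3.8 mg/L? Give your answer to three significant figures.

76.1 h

After mixing, C = (5.940·17.00 + 1.310·91.90) / 7.250 = 221.4/7.250 = 30.53 mg/L.
2.7%/h lost → k = −ln(1 − 0.027) = 0.02737 h⁻¹.
30.53·exp(−k·t) = 3.8 → t = ln(30.53/3.8)/k = 274100 s = 76.13 h.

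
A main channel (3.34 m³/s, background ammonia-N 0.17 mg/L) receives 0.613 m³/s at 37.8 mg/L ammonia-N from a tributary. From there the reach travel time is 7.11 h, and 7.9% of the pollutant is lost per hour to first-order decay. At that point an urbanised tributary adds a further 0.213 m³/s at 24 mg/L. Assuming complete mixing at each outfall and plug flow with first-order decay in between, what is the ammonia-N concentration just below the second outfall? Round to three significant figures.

4.40 mg/L

After mixing, C = (3.340·0.1700 + 0.6130·37.80) / 3.953 = 23.74/3.953 = 6.005 mg/L; combined flow 3.953 m³/s.
7.9%/h lost → k = −ln(1 − 0.079) = 0.08230 h⁻¹.
Applying C = C₀e^(−kt): 6.005 × 0.5570 = 3.345 mg/L.
Second outfall: C = (3.953·3.345 + 0.2130·24.00)/4.166 = 4.401 mg/L.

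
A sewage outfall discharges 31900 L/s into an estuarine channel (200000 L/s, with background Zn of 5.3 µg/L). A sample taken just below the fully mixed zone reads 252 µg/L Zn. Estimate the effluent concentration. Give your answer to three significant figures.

Mass balance: 200000·5.300 + 31900·Cₑ = 231900·252.0
→ Cₑ = (231900·252.0 − 200000·5.300) / 31900 = 1799 µg/L.

1800 µg/L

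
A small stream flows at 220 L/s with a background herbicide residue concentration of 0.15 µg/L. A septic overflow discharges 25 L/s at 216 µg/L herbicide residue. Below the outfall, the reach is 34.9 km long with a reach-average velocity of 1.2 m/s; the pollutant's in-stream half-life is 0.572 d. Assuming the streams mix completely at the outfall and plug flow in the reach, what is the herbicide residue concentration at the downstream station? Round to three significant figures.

Conservation of mass: C = (220.0·0.1500 + 25.00·216.0) / 245.0 = 5433/245.0 = 22.18 µg/L.
Travel time t = 34.9·1000 / 1.2 = 29080 s = 8.079 h.
Half-life 0.572 d → k = ln 2 / 0.572 = 1.212 d⁻¹.
Decay over the reach: 22.18·exp(−kt) = 22.18·0.6650 = 14.75 µg/L.

14.7 µg/L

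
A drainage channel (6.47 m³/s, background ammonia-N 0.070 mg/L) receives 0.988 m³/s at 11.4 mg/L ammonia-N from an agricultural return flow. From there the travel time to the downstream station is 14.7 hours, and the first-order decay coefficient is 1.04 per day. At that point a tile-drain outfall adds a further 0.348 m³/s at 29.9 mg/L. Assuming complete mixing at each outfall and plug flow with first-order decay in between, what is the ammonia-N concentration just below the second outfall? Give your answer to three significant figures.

2.13 mg/L

Flow-weighted average: C = (6.470·0.07000 + 0.9880·11.40) / 7.458 = 11.72/7.458 = 1.571 mg/L; combined flow 7.458 m³/s.
Decay over the reach: 1.571·exp(−kt) = 1.571·0.5289 = 0.8308 mg/L.
Second outfall: C = (7.458·0.8308 + 0.3480·29.90)/7.806 = 2.127 mg/L.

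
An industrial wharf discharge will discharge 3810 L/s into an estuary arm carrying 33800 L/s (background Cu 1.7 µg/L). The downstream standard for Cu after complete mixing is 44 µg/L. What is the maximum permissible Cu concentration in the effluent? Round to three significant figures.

At the limit, (Qr·Cr + Qe·Cₑ)/(Qr + Qe) = 44:
Cₑ = (37610·44 − 33800·1.700) / 3810 = 419.3 µg/L.

419 µg/L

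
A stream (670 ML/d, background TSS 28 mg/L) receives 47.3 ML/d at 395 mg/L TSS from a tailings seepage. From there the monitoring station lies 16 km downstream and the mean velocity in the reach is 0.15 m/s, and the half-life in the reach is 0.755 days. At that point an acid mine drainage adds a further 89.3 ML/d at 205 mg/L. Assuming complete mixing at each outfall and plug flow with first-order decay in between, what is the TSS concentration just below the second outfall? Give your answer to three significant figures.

Mass balance: C = (670.0·28.00 + 47.30·395.0) / 717.3 = 37440/717.3 = 52.20 mg/L; combined flow 717.3 ML/d.
Travel time t = 16·1000 / 0.15 = 106700 s = 29.63 h.
Half-life 0.755 d → k = ln 2 / 0.755 = 0.9181 d⁻¹.
Applying C = C₀e^(−kt): 52.20 × 0.3219 = 16.80 mg/L.
At the second outfall, C = (717.3·16.80 + 89.30·205.0) / (717.3 + 89.30) = 37.64 mg/L.

37.6 mg/L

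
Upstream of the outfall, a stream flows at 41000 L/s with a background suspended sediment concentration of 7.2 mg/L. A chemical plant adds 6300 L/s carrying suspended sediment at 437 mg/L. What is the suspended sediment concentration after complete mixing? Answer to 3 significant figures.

64.4 mg/L

Flow-weighted average: C = (41000·7.200 + 6300·437.0) / 47300 = 3048000/47300 = 64.45 mg/L.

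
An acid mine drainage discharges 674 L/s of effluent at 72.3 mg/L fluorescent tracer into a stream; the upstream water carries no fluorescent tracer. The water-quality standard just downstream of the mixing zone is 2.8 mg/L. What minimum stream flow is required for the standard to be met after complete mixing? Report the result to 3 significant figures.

Set C_mix = 2.8: (Q·0 + 674.0·72.30) / (Q + 674.0) = 2.8
→ Q = 674.0·(72.30 − 2.8)/(2.8 − 0) = 16730 L/s.

16700 L/s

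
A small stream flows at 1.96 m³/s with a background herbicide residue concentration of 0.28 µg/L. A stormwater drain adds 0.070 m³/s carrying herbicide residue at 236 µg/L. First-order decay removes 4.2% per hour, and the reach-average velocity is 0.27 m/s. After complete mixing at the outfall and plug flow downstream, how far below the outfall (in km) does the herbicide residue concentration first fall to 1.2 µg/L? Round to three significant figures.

Mass balance: C = (1.960·0.2800 + 0.07000·236.0) / 2.030 = 17.07/2.030 = 8.408 µg/L.
4.2%/h lost → k = −ln(1 − 0.042) = 0.04291 h⁻¹.
Set 8.408·exp(−k·t) = 1.2 → t = ln(8.408/1.2)/k = 163300 s = 45.37 h.
Distance = v·t = 0.27·163300 = 44100 m = 44.10 km.

44.1 km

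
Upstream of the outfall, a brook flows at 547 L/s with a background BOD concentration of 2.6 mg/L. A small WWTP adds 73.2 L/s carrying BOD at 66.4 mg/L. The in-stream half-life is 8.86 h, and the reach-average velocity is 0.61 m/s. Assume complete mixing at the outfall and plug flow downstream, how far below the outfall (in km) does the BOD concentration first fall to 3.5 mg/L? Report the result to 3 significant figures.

Mixed concentration C = ΣQC/ΣQ = (547.0·2.600 + 73.20·66.40) / 620.2 = 6283/620.2 = 10.13 mg/L.
Half-life 8.86 h → k = ln 2 / 8.86 = 0.07823 h⁻¹ = 1.878 d⁻¹.
Set 10.13·exp(−k·t) = 3.5 → t = ln(10.13/3.5)/k = 48900 s = 13.58 h.
Distance = v·t = 0.61·48900 = 29830 m = 29.83 km.

29.8 km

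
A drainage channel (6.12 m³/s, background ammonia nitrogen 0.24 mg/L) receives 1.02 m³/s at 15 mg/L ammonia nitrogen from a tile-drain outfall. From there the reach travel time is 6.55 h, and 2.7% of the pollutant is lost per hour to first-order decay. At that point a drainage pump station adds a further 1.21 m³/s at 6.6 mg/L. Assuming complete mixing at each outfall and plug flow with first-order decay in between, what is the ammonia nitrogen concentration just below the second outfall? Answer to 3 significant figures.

Flow-weighted average: C = (6.120·0.2400 + 1.020·15.00) / 7.140 = 16.77/7.140 = 2.349 mg/L; combined flow 7.140 m³/s.
2.7%/h lost → k = −ln(1 − 0.027) = 0.02737 h⁻¹.
First-order decay: C = 2.349·exp(−k·t) = 2.349·0.8359 = 1.963 mg/L.
At the second outfall, C = (7.140·1.963 + 1.210·6.600) / (7.140 + 1.210) = 2.635 mg/L.

2.64 mg/L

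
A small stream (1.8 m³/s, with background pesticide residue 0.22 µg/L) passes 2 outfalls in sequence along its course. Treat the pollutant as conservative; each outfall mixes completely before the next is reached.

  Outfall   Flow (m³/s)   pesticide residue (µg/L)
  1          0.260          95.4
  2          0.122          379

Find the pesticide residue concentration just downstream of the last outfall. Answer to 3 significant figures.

32.7 µg/L

Outfall 1: combined Q = 2.060 m³/s; C = (1.800·0.2200 + 0.2600·95.40)/2.060 = 12.23 µg/L.
Outfall 2: combined Q = 2.182 m³/s; C = (2.060·12.23 + 0.1220·379.0)/2.182 = 32.74 µg/L.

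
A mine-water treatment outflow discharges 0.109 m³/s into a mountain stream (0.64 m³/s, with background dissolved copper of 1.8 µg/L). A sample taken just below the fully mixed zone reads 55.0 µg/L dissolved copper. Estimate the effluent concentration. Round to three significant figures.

Mass balance: 0.6400·1.800 + 0.1090·Cₑ = 0.7490·55.00
→ Cₑ = (0.7490·55.00 − 0.6400·1.800) / 0.1090 = 367.4 µg/L.

367 µg/L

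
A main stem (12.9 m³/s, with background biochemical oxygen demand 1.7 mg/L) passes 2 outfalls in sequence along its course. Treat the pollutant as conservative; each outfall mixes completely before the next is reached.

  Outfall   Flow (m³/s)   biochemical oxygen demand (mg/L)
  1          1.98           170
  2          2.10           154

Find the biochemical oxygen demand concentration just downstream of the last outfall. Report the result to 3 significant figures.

Below outfall 1: Q → 14.88 m³/s, C = (12.90·1.700 + 1.980·170.0)/14.88 = 24.09 mg/L.
Below outfall 2: Q → 16.98 m³/s, C = (14.88·24.09 + 2.100·154.0)/16.98 = 40.16 mg/L.

40.2 mg/L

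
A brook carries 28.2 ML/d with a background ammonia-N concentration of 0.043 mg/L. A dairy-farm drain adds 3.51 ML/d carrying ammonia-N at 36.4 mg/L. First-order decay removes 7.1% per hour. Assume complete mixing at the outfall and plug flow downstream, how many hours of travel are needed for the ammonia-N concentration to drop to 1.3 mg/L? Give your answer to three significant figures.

Flow-weighted average: C = (28.20·0.04300 + 3.510·36.40) / 31.71 = 129.0/31.71 = 4.067 mg/L.
7.1%/h lost → k = −ln(1 − 0.071) = 0.07365 h⁻¹.
4.067·exp(−k·t) = 1.3 → t = ln(4.067/1.3)/k = 55760 s = 15.49 h.

15.5 h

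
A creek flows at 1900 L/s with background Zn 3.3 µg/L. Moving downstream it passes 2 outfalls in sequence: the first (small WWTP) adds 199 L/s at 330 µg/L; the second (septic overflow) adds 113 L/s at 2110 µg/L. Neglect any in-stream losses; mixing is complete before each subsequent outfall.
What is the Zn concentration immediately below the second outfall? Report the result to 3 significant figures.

After outfall 1: Q = 1900 + 199.0 = 2099 L/s; C = (1900·3.300 + 199.0·330.0)/2099 = 34.27 µg/L.
After outfall 2: Q = 2099 + 113.0 = 2212 L/s; C = (2099·34.27 + 113.0·2110)/2212 = 140.3 µg/L.

140 µg/L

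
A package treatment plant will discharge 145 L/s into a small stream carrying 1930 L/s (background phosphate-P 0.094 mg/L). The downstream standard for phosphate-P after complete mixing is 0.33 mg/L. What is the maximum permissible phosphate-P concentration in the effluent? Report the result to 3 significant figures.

At the limit, (Qr·Cr + Qe·Cₑ)/(Qr + Qe) = 0.33:
Cₑ = (2075·0.33 − 1930·0.09400) / 145.0 = 3.471 mg/L.

3.47 mg/L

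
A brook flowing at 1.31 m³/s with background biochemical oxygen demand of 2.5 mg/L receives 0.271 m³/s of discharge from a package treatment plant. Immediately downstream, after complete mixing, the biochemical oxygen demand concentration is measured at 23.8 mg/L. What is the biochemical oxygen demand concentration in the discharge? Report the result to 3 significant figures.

Mass balance: 1.310·2.500 + 0.2710·Cₑ = 1.581·23.80
→ Cₑ = (1.581·23.80 − 1.310·2.500) / 0.2710 = 126.8 mg/L.

127 mg/L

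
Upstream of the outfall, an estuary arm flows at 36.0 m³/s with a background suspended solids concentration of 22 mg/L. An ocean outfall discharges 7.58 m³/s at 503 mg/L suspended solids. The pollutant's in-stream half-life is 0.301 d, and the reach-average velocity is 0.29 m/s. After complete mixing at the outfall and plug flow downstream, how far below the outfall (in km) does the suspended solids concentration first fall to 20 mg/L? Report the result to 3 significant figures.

18.1 km

Conservation of mass: C = (36.00·22.00 + 7.580·503.0) / 43.58 = 4605/43.58 = 105.7 mg/L.
Half-life 0.301 d → k = ln 2 / 0.301 = 2.303 d⁻¹.
Set 105.7·exp(−k·t) = 20 → t = ln(105.7/20)/k = 62450 s = 17.35 h.
Distance = v·t = 0.29·62450 = 18110 m = 18.11 km.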